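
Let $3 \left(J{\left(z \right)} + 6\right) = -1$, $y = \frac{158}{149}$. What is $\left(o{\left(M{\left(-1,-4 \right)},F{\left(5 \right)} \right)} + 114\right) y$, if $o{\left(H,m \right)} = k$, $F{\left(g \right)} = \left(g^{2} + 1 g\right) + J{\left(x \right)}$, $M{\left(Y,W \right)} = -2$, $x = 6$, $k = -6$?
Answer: $\frac{17064}{149} \approx 114.52$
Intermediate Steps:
$y = \frac{158}{149}$ ($y = 158 \cdot \frac{1}{149} = \frac{158}{149} \approx 1.0604$)
$J{\left(z \right)} = - \frac{19}{3}$ ($J{\left(z \right)} = -6 + \frac{1}{3} \left(-1\right) = -6 - \frac{1}{3} = - \frac{19}{3}$)
$F{\left(g \right)} = - \frac{19}{3} + g + g^{2}$ ($F{\left(g \right)} = \left(g^{2} + 1 g\right) - \frac{19}{3} = \left(g^{2} + g\right) - \frac{19}{3} = \left(g + g^{2}\right) - \frac{19}{3} = - \frac{19}{3} + g + g^{2}$)
$o{\left(H,m \right)} = -6$
$\left(o{\left(M{\left(-1,-4 \right)},F{\left(5 \right)} \right)} + 114\right) y = \left(-6 + 114\right) \frac{158}{149} = 108 \cdot \frac{158}{149} = \frac{17064}{149}$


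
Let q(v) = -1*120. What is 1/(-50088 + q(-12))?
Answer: -1/50208 ≈ -1.9917e-5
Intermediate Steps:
q(v) = -120
1/(-50088 + q(-12)) = 1/(-50088 - 120) = 1/(-50208) = -1/50208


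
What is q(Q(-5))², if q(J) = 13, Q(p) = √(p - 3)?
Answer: 169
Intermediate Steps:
Q(p) = √(-3 + p)
q(Q(-5))² = 13² = 169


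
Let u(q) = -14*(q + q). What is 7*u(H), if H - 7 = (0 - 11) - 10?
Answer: 2744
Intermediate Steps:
H = -14 (H = 7 + ((0 - 11) - 10) = 7 + (-11 - 10) = 7 - 21 = -14)
u(q) = -28*q
7*u(H) = 7*(-28*(-14)) = 7*392 = 2744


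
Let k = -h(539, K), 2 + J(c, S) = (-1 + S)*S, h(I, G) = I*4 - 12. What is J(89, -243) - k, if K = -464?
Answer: 61434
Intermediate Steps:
h(I, G) = -12 + 4*I (h(I, G) = 4*I - 12 = -12 + 4*I)
J(c, S) = -2 + S*(-1 + S) (J(c, S) = -2 + (-1 + S)*S = -2 + S*(-1 + S))
k = -2144 (k = -(-12 + 4*539) = -(-12 + 2156) = -1*2144 = -2144)
J(89, -243) - k = (-2 + (-243)**2 - 1*(-243)) - 1*(-2144) = (-2 + 59049 + 243) + 2144 = 59290 + 2144 = 61434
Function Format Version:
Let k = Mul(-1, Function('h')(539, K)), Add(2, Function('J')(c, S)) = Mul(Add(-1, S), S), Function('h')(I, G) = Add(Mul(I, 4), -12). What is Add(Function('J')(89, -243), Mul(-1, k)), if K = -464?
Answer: 61434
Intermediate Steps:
Function('h')(I, G) = Add(-12, Mul(4, I)) (Function('h')(I, G) = Add(Mul(4, I), -12) = Add(-12, Mul(4, I)))
Function('J')(c, S) = Add(-2, Mul(S, Add(-1, S))) (Function('J')(c, S) = Add(-2, Mul(Add(-1, S), S)) = Add(-2, Mul(S, Add(-1, S))))
k = -2144 (k = Mul(-1, Add(-12, Mul(4, 539))) = Mul(-1, Add(-12, 2156)) = Mul(-1, 2144) = -2144)
Add(Function('J')(89, -243), Mul(-1, k)) = Add(Add(-2, Pow(-243, 2), Mul(-1, -243)), Mul(-1, -2144)) = Add(Add(-2, 59049, 243), 2144) = Add(59290, 2144) = 61434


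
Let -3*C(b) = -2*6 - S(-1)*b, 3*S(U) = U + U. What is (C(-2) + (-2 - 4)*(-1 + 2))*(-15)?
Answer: 70/3 ≈ 23.333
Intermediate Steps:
S(U) = 2*U/3 (S(U) = (U + U)/3 = (2*U)/3 = 2*U/3)
C(b) = 4 - 2*b/9 (C(b) = -(-2*6 - (2/3)*(-1)*b)/3 = -(-12 - (-2)*b/3)/3 = -(-12 + 2*b/3)/3 = 4 - 2*b/9)
(C(-2) + (-2 - 4)*(-1 + 2))*(-15) = ((4 - 2/9*(-2)) + (-2 - 4)*(-1 + 2))*(-15) = ((4 + 4/9) - 6*1)*(-15) = (40/9 - 6)*(-15) = -14/9*(-15) = 70/3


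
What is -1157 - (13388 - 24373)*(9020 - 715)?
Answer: 91229268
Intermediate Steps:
-1157 - (13388 - 24373)*(9020 - 715) = -1157 - (-10985)*8305 = -1157 - 1*(-91230425) = -1157 + 91230425 = 91229268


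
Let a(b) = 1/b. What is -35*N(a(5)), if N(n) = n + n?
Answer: -14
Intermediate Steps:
N(n) = 2*n
-35*N(a(5)) = -70/5 = -35*⅖ = -14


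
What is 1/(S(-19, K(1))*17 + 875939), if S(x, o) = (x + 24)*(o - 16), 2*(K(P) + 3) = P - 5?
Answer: 1/874154 ≈ 1.1440e-6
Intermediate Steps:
K(P) = -11/2 + P/2 (K(P) = -3 + (P - 5)/2 = -3 + (-5 + P)/2 = -3 + (-5/2 + P/2) = -11/2 + P/2)
S(x, o) = (-16 + o)*(24 + x) (S(x, o) = (24 + x)*(-16 + o) = (-16 + o)*(24 + x))
1/(S(-19, K(1))*17 + 875939) = 1/((-384 - 16*(-19) + 24*(-11/2 + (1/2)*1) + (-11/2 + (1/2)*1)*(-19))*17 + 875939) = 1/((-384 + 304 + 24*(-11/2 + 1/2) + (-11/2 + 1/2)*(-19))*17 + 875939) = 1/((-384 + 304 + 24*(-5) - 5*(-19))*17 + 875939) = 1/((-384 + 304 - 120 + 95)*17 + 875939) = 1/(-105*17 + 875939) = 1/(-1785 + 875939) = 1/874154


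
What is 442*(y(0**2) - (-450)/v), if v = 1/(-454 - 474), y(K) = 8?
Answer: -184575664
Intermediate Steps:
v = -1/928 (v = 1/(-928) = -1/928 ≈ -0.0010776)
442*(y(0**2) - (-450)/v) = 442*(8 - (-450)/(-1/928)) = 442*(8 - (-450)*(-928)) = 442*(8 - 1*417600) = 442*(8 - 417600) = 442*(-417592) = -184575664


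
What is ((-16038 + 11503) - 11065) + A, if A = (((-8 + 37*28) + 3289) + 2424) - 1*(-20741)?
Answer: 11882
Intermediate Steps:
A = 27482 (A = (((-8 + 1036) + 3289) + 2424) + 20741 = ((1028 + 3289) + 2424) + 20741 = (4317 + 2424) + 20741 = 6741 + 20741 = 27482)
((-16038 + 11503) - 11065) + A = ((-16038 + 11503) - 11065) + 27482 = (-4535 - 11065) + 27482 = -15600 + 27482 = 11882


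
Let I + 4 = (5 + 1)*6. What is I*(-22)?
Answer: -704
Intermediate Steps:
I = 32 (I = -4 + (5 + 1)*6 = -4 + 6*6 = -4 + 36 = 32)
I*(-22) = 32*(-22) = -704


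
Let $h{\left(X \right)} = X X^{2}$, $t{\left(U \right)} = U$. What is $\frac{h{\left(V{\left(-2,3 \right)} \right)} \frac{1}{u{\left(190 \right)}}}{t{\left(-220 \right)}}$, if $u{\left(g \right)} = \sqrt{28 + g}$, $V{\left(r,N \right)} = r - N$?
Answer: $\frac{25 \sqrt{218}}{9592} \approx 0.038482$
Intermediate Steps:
$h{\left(X \right)} = X^{3}$
$\frac{h{\left(V{\left(-2,3 \right)} \right)} \frac{1}{u{\left(190 \right)}}}{t{\left(-220 \right)}} = \frac{\left(-2 - 3\right)^{3} \frac{1}{\sqrt{28 + 190}}}{-220} = \frac{\left(-2 - 3\right)^{3}}{\sqrt{218}} \left(- \frac{1}{220}\right) = \left(-5\right)^{3} \frac{\sqrt{218}}{218} \left(- \frac{1}{220}\right) = - 125 \frac{\sqrt{218}}{218} \left(- \frac{1}{220}\right) = - \frac{125 \sqrt{218}}{218} \left(- \frac{1}{220}\right) = \frac{25 \sqrt{218}}{9592}$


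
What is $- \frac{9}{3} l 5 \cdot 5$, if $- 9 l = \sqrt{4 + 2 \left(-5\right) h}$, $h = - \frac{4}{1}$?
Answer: $\frac{50 \sqrt{11}}{3} \approx 55.277$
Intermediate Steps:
$h = -4$ ($h = \left(-4\right) 1 = -4$)
$l = - \frac{2 \sqrt{11}}{9}$ ($l = - \frac{\sqrt{4 + 2 \left(-5\right) \left(-4\right)}}{9} = - \frac{\sqrt{4 - -40}}{9} = - \frac{\sqrt{4 + 40}}{9} = - \frac{\sqrt{44}}{9} = - \frac{2 \sqrt{11}}{9} \approx -0.73703$)
$- \frac{9}{3} l 5 \cdot 5 = - \frac{9}{3} \left(- \frac{2 \sqrt{11}}{9}\right) 5 \cdot 5 = \left(-9\right) \frac{1}{3} \left(- \frac{2 \sqrt{11}}{9}\right) 25 = - 3 \left(- \frac{2 \sqrt{11}}{9}\right) 25 = \frac{2 \sqrt{11}}{3} \cdot 25 = \frac{50 \sqrt{11}}{3}$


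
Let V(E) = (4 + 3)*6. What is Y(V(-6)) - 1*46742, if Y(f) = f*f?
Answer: -44978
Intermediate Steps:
V(E) = 42 (V(E) = 7*6 = 42)
Y(f) = f²
Y(V(-6)) - 1*46742 = 42² - 1*46742 = 1764 - 46742 = -44978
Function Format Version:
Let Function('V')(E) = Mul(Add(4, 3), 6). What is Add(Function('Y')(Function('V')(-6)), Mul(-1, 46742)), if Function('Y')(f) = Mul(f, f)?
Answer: -44978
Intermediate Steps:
Function('V')(E) = 42 (Function('V')(E) = Mul(7, 6) = 42)
Function('Y')(f) = Pow(f, 2)
Add(Function('Y')(Function('V')(-6)), Mul(-1, 46742)) = Add(Pow(42, 2), Mul(-1, 46742)) = Add(1764, -46742) = -44978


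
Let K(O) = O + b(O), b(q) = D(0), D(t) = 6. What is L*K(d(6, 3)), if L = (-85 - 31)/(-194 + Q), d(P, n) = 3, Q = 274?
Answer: -261/20 ≈ -13.050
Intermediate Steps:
b(q) = 6
K(O) = 6 + O (K(O) = O + 6 = 6 + O)
L = -29/20 (L = (-85 - 31)/(-194 + 274) = -116/80 = -116*1/80 = -29/20 ≈ -1.4500)
L*K(d(6, 3)) = -29*(6 + 3)/20 = -29/20*9 = -261/20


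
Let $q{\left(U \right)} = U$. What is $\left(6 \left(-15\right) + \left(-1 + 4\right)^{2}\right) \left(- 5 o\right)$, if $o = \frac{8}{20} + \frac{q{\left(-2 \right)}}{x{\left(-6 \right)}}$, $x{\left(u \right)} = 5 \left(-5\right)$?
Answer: $\frac{972}{5} \approx 194.4$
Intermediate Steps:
$x{\left(u \right)} = -25$
$o = \frac{12}{25}$ ($o = \frac{8}{20} - \frac{2}{-25} = 8 \cdot \frac{1}{20} - - \frac{2}{25} = \frac{2}{5} + \frac{2}{25} = \frac{12}{25} \approx 0.48$)
$\left(6 \left(-15\right) + \left(-1 + 4\right)^{2}\right) \left(- 5 o\right) = \left(6 \left(-15\right) + \left(-1 + 4\right)^{2}\right) \left(\left(-5\right) \frac{12}{25}\right) = \left(-90 + 3^{2}\right) \left(- \frac{12}{5}\right) = \left(-90 + 9\right) \left(- \frac{12}{5}\right) = \left(-81\right) \left(- \frac{12}{5}\right) = \frac{972}{5}$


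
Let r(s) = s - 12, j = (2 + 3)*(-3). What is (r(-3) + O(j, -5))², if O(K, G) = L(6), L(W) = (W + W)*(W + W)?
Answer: 16641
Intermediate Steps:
L(W) = 4*W² (L(W) = (2*W)*(2*W) = 4*W²)
j = -15 (j = 5*(-3) = -15)
r(s) = -12 + s
O(K, G) = 144 (O(K, G) = 4*6² = 4*36 = 144)
(r(-3) + O(j, -5))² = ((-12 - 3) + 144)² = (-15 + 144)² = 129² = 16641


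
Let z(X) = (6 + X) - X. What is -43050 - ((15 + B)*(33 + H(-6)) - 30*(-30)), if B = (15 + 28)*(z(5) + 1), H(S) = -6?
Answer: -52482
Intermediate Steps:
z(X) = 6
B = 301 (B = (15 + 28)*(6 + 1) = 43*7 = 301)
-43050 - ((15 + B)*(33 + H(-6)) - 30*(-30)) = -43050 - ((15 + 301)*(33 - 6) - 30*(-30)) = -43050 - (316*27 + 900) = -43050 - (8532 + 900) = -43050 - 1*9432 = -43050 - 9432 = -52482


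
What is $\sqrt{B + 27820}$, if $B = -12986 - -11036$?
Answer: $\sqrt{25870} \approx 160.84$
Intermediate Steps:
$B = -1950$ ($B = -12986 + 11036 = -1950$)
$\sqrt{B + 27820} = \sqrt{-1950 + 27820} = \sqrt{25870}$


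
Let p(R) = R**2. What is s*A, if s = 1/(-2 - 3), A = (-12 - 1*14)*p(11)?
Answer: 3146/5 ≈ 629.20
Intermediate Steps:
A = -3146 (A = (-12 - 1*14)*11**2 = (-12 - 14)*121 = -26*121 = -3146)
s = -1/5 (s = 1/(-5) = -1/5 ≈ -0.20000)
s*A = -1/5*(-3146) = 3146/5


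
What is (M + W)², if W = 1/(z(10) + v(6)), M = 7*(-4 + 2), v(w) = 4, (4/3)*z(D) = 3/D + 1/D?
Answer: 350464/1849 ≈ 189.54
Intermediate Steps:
z(D) = 3/D (z(D) = 3*(3/D + 1/D)/4 = 3*(4/D)/4 = 3/D)
M = -14 (M = 7*(-2) = -14)
W = 10/43 (W = 1/(3/10 + 4) = 1/(43/10) = 10/43 ≈ 0.23256)
(M + W)² = (-14 + 10/43)² = (-592/43)² = 350464/1849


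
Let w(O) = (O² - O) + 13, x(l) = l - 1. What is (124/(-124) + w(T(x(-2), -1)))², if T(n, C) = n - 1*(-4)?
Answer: 144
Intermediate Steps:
x(l) = -1 + l
T(n, C) = 4 + n (T(n, C) = n + 4 = 4 + n)
w(O) = 13 + O² - O
(124/(-124) + w(T(x(-2), -1)))² = (124/(-124) + (13 + (4 + (-1 - 2))² - (4 + (-1 - 2))))² = (124*(-1/124) + (13 + (4 - 3)² - (4 - 3)))² = (-1 + (13 + 1² - 1*1))² = (-1 + (13 + 1 - 1))² = (-1 + 13)² = 12² = 144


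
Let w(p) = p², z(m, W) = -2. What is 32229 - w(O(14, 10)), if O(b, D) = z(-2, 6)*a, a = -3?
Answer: 32193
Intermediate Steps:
O(b, D) = 6 (O(b, D) = -2*(-3) = 6)
32229 - w(O(14, 10)) = 32229 - 1*6² = 32229 - 1*36 = 32229 - 36 = 32193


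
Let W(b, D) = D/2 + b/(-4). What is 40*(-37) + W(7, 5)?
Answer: -5917/4 ≈ -1479.3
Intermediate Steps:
W(b, D) = D/2 - b/4 (W(b, D) = D*(1/2) + b*(-1/4) = D/2 - b/4)
40*(-37) + W(7, 5) = 40*(-37) + ((1/2)*5 - 1/4*7) = -1480 + (5/2 - 7/4) = -1480 + 3/4 = -5917/4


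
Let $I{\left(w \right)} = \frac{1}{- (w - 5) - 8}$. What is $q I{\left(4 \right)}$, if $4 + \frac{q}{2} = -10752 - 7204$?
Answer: $\frac{35920}{7} \approx 5131.4$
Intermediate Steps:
$I{\left(w \right)} = \frac{1}{-3 - w}$ ($I{\left(w \right)} = \frac{1}{- (-5 + w) - 8} = \frac{1}{\left(5 - w\right) - 8} = \frac{1}{-3 - w}$)
$q = -35920$ ($q = -8 + 2 \left(-10752 - 7204\right) = -8 + 2 \left(-17956\right) = -8 - 35912 = -35920$)
$q I{\left(4 \right)} = - 35920 \left(- \frac{1}{3 + 4}\right) = - 35920 \left(- \frac{1}{7}\right) = - 35920 \left(\left(-1\right) \frac{1}{7}\right) = \left(-35920\right) \left(- \frac{1}{7}\right) = \frac{35920}{7}$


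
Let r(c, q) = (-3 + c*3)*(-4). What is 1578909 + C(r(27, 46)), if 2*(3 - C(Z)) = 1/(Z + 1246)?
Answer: 2949407615/1868 ≈ 1.5789e+6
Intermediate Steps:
r(c, q) = 12 - 12*c (r(c, q) = (-3 + 3*c)*(-4) = 12 - 12*c)
C(Z) = 3 - 1/(2*(1246 + Z)) (C(Z) = 3 - 1/(2*(Z + 1246)) = 3 - 1/(2*(1246 + Z)))
1578909 + C(r(27, 46)) = 1578909 + (7475 + 6*(12 - 12*27))/(2*(1246 + (12 - 12*27))) = 1578909 + (7475 + 6*(12 - 324))/(2*(1246 + (12 - 324))) = 1578909 + (7475 + 6*(-312))/(2*(1246 - 312)) = 1578909 + (1/2)*(7475 - 1872)/934 = 1578909 + (1/2)*(1/934)*5603 = 1578909 + 5603/1868 = 2949407615/1868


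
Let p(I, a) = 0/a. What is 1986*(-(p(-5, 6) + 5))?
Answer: -9930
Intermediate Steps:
p(I, a) = 0
1986*(-(p(-5, 6) + 5)) = 1986*(-(0 + 5)) = 1986*(-1*5) = 1986*(-5) = -9930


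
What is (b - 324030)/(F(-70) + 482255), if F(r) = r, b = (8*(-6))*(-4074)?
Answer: -128478/482185 ≈ -0.26645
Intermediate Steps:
b = 195552 (b = -48*(-4074) = 195552)
(b - 324030)/(F(-70) + 482255) = (195552 - 324030)/(-70 + 482255) = -128478/482185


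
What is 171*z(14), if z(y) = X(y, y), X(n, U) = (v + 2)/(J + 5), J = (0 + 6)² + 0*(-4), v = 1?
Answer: 513/41 ≈ 12.512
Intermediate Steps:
J = 36 (J = 6² + 0 = 36 + 0 = 36)
X(n, U) = 3/41 (X(n, U) = (1 + 2)/(36 + 5) = 3/41)
z(y) = 3/41
171*z(14) = 171*(3/41) = 513/41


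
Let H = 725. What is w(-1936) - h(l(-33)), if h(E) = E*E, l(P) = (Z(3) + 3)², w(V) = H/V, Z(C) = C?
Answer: -2509781/1936 ≈ -1296.4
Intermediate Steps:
w(V) = 725/V
l(P) = 36 (l(P) = (3 + 3)² = 6² = 36)
h(E) = E²
w(-1936) - h(l(-33)) = 725/(-1936) - 1*36² = 725*(-1/1936) - 1*1296 = -725/1936 - 1296 = -2509781/1936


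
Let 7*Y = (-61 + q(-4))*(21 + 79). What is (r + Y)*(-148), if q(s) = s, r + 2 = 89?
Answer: 871868/7 ≈ 1.2455e+5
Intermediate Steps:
r = 87 (r = -2 + 89 = 87)
Y = -6500/7 (Y = ((-61 - 4)*(21 + 79))/7 = (-65*100)/7 = (⅐)*(-6500) = -6500/7 ≈ -928.57)
(r + Y)*(-148) = (87 - 6500/7)*(-148) = -5891/7*(-148) = 871868/7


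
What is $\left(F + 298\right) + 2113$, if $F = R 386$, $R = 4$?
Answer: $3955$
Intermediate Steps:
$F = 1544$ ($F = 4 \cdot 386 = 1544$)
$\left(F + 298\right) + 2113 = \left(1544 + 298\right) + 2113 = 1842 + 2113 = 3955$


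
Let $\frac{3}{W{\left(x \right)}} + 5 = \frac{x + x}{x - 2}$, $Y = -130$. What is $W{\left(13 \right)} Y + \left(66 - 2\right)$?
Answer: $\frac{6146}{29} \approx 211.93$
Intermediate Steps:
$W{\left(x \right)} = \frac{3}{-5 + \frac{2 x}{-2 + x}}$ ($W{\left(x \right)} = \frac{3}{-5 + \frac{x + x}{x - 2}} = \frac{3}{-5 + \frac{2 x}{-2 + x}}$)
$W{\left(13 \right)} Y + \left(66 - 2\right) = \frac{3 \left(2 - 13\right)}{-10 + 3 \cdot 13} \left(-130\right) + \left(66 - 2\right) = \frac{3 \left(2 - 13\right)}{-10 + 39} \left(-130\right) + 64 = 3 \cdot \frac{1}{29} \left(-11\right) \left(-130\right) + 64 = \left(- \frac{33}{29}\right) \left(-130\right) + 64 = \frac{4290}{29} + 64 = \frac{6146}{29}$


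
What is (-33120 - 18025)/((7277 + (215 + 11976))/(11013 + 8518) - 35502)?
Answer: 998912995/693370094 ≈ 1.4407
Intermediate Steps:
(-33120 - 18025)/((7277 + (215 + 11976))/(11013 + 8518) - 35502) = -51145/((7277 + 12191)/19531 - 35502) = -51145/(19468*(1/19531) - 35502) = -51145/(19468/19531 - 35502) = -51145/(-693370094/19531) = -51145*(-19531/693370094) = 998912995/693370094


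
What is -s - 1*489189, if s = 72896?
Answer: -562085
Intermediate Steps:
-s - 1*489189 = -1*72896 - 1*489189 = -72896 - 489189 = -562085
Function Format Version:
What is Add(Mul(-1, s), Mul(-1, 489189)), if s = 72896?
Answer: -562085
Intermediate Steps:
Add(Mul(-1, s), Mul(-1, 489189)) = Add(Mul(-1, 72896), Mul(-1, 489189)) = Add(-72896, -489189) = -562085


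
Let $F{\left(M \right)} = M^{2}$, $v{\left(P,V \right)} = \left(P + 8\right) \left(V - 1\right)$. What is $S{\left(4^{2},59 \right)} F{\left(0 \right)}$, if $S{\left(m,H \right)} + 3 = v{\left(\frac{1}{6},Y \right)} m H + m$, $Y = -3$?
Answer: $0$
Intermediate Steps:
$v{\left(P,V \right)} = \left(-1 + V\right) \left(8 + P\right)$ ($v{\left(P,V \right)} = \left(8 + P\right) \left(-1 + V\right) = \left(-1 + V\right) \left(8 + P\right)$)
$S{\left(m,H \right)} = -3 + m - \frac{98 H m}{3}$ ($S{\left(m,H \right)} = -3 + \left(\left(-8 - \frac{1}{6} + 8 \left(-3\right) + \frac{1}{6} \left(-3\right)\right) m H + m\right) = -3 + \left(\left(-8 - \frac{1}{6} - 24 + \frac{1}{6} \left(-3\right)\right) m H + m\right) = -3 + \left(\left(-8 - \frac{1}{6} - 24 - \frac{1}{2}\right) m H + m\right) = -3 + \left(- \frac{98 m}{3} H + m\right) = -3 - \left(- m + \frac{98 H m}{3}\right) = -3 + m - \frac{98 H m}{3}$)
$S{\left(4^{2},59 \right)} F{\left(0 \right)} = \left(-3 + 4^{2} - \frac{5782 \cdot 4^{2}}{3}\right) 0^{2} = \left(-3 + 16 - \frac{5782}{3} \cdot 16\right) 0 = \left(-3 + 16 - \frac{92512}{3}\right) 0 = \left(- \frac{92473}{3}\right) 0 = 0$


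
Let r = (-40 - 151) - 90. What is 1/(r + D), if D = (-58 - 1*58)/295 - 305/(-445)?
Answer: -26255/7369984 ≈ -0.0035624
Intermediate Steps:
r = -281 (r = -191 - 90 = -281)
D = 7671/26255 (D = (-58 - 58)*(1/295) - 305*(-1/445) = -116*1/295 + 61/89 = -116/295 + 61/89 = 7671/26255 ≈ 0.29217)
1/(r + D) = 1/(-281 + 7671/26255) = 1/(-7369984/26255) = -26255/7369984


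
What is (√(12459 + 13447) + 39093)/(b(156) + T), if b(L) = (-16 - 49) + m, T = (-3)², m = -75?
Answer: -39093/131 - √25906/131 ≈ -299.65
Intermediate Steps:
T = 9
b(L) = -140 (b(L) = (-16 - 49) - 75 = -65 - 75 = -140)
(√(12459 + 13447) + 39093)/(b(156) + T) = (√(12459 + 13447) + 39093)/(-140 + 9) = (√25906 + 39093)/(-131) = (39093 + √25906)*(-1/131) = -39093/131 - √25906/131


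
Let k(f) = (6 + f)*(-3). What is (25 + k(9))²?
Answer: 400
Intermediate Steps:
k(f) = -18 - 3*f
(25 + k(9))² = (25 + (-18 - 3*9))² = (25 + (-18 - 27))² = (25 - 45)² = (-20)² = 400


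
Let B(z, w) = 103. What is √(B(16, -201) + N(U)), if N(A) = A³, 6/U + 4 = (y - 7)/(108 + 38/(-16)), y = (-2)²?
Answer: √836595364086598/2896804 ≈ 9.9848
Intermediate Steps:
y = 4
U = -2535/1702 (U = 6/(-4 + (4 - 7)/(108 + 38/(-16))) = 6/(-4 - 3/(108 + 38*(-1/16))) = 6/(-4 - 3/(108 - 19/8)) = 6/(-4 - 3/845/8) = 6/(-4 - 3*8/845) = 6/(-4 - 24/845) = 6/(-3404/845) = 6*(-845/3404) = -2535/1702 ≈ -1.4894)
√(B(16, -201) + N(U)) = √(103 + (-2535/1702)³) = √(103 - 16290480375/4930360408) = √(491536641649/4930360408) = √836595364086598/2896804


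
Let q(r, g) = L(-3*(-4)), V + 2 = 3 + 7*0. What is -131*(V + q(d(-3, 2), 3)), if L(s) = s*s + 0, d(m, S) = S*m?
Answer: -18995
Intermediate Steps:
V = 1 (V = -2 + (3 + 7*0) = -2 + (3 + 0) = -2 + 3 = 1)
L(s) = s² (L(s) = s² + 0 = s²)
q(r, g) = 144 (q(r, g) = (-3*(-4))² = 12² = 144)
-131*(V + q(d(-3, 2), 3)) = -131*(1 + 144) = -131*145 = -18995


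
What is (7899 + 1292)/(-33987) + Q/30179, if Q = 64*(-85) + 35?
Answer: -461074924/1025693673 ≈ -0.44952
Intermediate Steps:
Q = -5405 (Q = -5440 + 35 = -5405)
(7899 + 1292)/(-33987) + Q/30179 = (7899 + 1292)/(-33987) - 5405/30179 = 9191*(-1/33987) - 5405*1/30179 = -9191/33987 - 5405/30179 = -461074924/1025693673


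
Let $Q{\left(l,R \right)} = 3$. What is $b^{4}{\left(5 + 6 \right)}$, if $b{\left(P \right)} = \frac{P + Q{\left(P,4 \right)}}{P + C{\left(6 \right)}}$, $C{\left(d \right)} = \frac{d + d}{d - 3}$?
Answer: $\frac{38416}{50625} \approx 0.75883$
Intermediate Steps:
$C{\left(d \right)} = \frac{2 d}{-3 + d}$
$b{\left(P \right)} = \frac{3 + P}{4 + P}$ ($b{\left(P \right)} = \frac{P + 3}{P + 2 \cdot 6 \frac{1}{-3 + 6}} = \frac{3 + P}{P + 2 \cdot 6 \cdot \frac{1}{3}} = \frac{3 + P}{P + 4} = \frac{3 + P}{4 + P}$)
$b^{4}{\left(5 + 6 \right)} = \left(\frac{3 + \left(5 + 6\right)}{4 + \left(5 + 6\right)}\right)^{4} = \left(\frac{3 + 11}{4 + 11}\right)^{4} = \left(\frac{1}{15} \cdot 14\right)^{4} = \left(\frac{14}{15}\right)^{4} = \frac{38416}{50625}$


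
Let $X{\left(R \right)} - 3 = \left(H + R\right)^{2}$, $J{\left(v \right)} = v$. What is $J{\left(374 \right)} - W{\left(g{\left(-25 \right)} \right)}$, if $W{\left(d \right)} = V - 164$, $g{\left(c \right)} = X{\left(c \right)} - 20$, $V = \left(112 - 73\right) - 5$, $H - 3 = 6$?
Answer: $504$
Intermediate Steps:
$H = 9$ ($H = 3 + 6 = 9$)
$X{\left(R \right)} = 3 + \left(9 + R\right)^{2}$
$V = 34$ ($V = 39 - 5 = 34$)
$g{\left(c \right)} = -17 + \left(9 + c\right)^{2}$ ($g{\left(c \right)} = \left(3 + \left(9 + c\right)^{2}\right) - 20 = -17 + \left(9 + c\right)^{2}$)
$W{\left(d \right)} = -130$ ($W{\left(d \right)} = 34 - 164 = -130$)
$J{\left(374 \right)} - W{\left(g{\left(-25 \right)} \right)} = 374 - -130 = 374 + 130 = 504$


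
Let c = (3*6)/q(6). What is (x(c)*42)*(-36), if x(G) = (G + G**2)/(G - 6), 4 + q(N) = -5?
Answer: 378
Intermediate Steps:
q(N) = -9 (q(N) = -4 - 5 = -9)
c = -2 (c = (3*6)/(-9) = 18*(-1/9) = -2)
x(G) = (G + G**2)/(-6 + G)
(x(c)*42)*(-36) = (-2*(1 - 2)/(-6 - 2)*42)*(-36) = (-2*(-1)/(-8)*42)*(-36) = (-2*(-1/8)*(-1)*42)*(-36) = -1/4*42*(-36) = -21/2*(-36) = 378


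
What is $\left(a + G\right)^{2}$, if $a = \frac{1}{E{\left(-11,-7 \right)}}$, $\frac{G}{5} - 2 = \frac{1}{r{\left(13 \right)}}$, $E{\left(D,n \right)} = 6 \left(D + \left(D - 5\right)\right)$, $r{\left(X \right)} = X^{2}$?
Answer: $\frac{75306885241}{749554884} \approx 100.47$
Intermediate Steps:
$E{\left(D,n \right)} = -30 + 12 D$ ($E{\left(D,n \right)} = 6 \left(D + \left(-5 + D\right)\right) = 6 \left(-5 + 2 D\right) = -30 + 12 D$)
$G = \frac{1695}{169}$ ($G = 10 + \frac{5}{13^{2}} = 10 + \frac{5}{169} = \frac{1695}{169} \approx 10.03$)
$a = - \frac{1}{162}$ ($a = \frac{1}{-30 + 12 \left(-11\right)} = \frac{1}{-30 - 132} = \frac{1}{-162} = - \frac{1}{162} \approx -0.0061728$)
$\left(a + G\right)^{2} = \left(- \frac{1}{162} + \frac{1695}{169}\right)^{2} = \left(\frac{274421}{27378}\right)^{2} = \frac{75306885241}{749554884}$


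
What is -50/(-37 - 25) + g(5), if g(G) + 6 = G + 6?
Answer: 180/31 ≈ 5.8064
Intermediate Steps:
g(G) = G (g(G) = -6 + (G + 6) = -6 + (6 + G) = G)
-50/(-37 - 25) + g(5) = -50/(-37 - 25) + 5 = -50/(-62) + 5 = -50*(-1/62) + 5 = 25/31 + 5 = 180/31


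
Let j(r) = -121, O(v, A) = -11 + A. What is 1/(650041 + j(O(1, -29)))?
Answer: 1/649920 ≈ 1.5387e-6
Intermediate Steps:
1/(650041 + j(O(1, -29))) = 1/(650041 - 121) = 1/649920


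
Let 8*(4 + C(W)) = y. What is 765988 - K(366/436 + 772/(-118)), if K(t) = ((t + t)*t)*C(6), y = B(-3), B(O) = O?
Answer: 507061091047923/661724176 ≈ 7.6627e+5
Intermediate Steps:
y = -3
C(W) = -35/8 (C(W) = -4 + (⅛)*(-3) = -4 - 3/8 = -35/8)
K(t) = -35*t²/4 (K(t) = ((t + t)*t)*(-35/8) = ((2*t)*t)*(-35/8) = (2*t²)*(-35/8) = -35*t²/4)
765988 - K(366/436 + 772/(-118)) = 765988 - (-35)*(366/436 + 772/(-118))²/4 = 765988 - (-35)*(366*(1/436) + 772*(-1/118))²/4 = 765988 - (-35)*(183/218 - 386/59)²/4 = 765988 - (-35)*(-73351/12862)²/4 = 765988 - (-35)*5380369201/(4*165431044) = 765988 - 1*(-188312922035/661724176) = 765988 + 188312922035/661724176 = 507061091047923/661724176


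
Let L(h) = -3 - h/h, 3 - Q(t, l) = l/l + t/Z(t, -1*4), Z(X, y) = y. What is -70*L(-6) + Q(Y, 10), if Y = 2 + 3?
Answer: 1133/4 ≈ 283.25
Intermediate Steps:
Y = 5
Q(t, l) = 2 + t/4 (Q(t, l) = 3 - (l/l + t/((-1*4))) = 3 - (1 + t/(-4)) = 3 - (1 + t*(-1/4)) = 3 - (1 - t/4) = 3 + (-1 + t/4) = 2 + t/4)
L(h) = -4 (L(h) = -3 - 1*1 = -3 - 1 = -4)
-70*L(-6) + Q(Y, 10) = -70*(-4) + (2 + (1/4)*5) = 280 + (2 + 5/4) = 280 + 13/4 = 1133/4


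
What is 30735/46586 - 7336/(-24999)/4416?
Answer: 212084376821/321430542264 ≈ 0.65981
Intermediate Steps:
30735/46586 - 7336/(-24999)/4416 = 30735*(1/46586) - 7336*(-1/24999)*(1/4416) = 30735/46586 + (7336/24999)*(1/4416) = 30735/46586 + 917/13799448 = 212084376821/321430542264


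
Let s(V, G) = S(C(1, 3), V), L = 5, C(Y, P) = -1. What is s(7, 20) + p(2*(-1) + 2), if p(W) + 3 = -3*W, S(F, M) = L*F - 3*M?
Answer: -29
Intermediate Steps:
S(F, M) = -3*M + 5*F (S(F, M) = 5*F - 3*M = -3*M + 5*F)
s(V, G) = -5 - 3*V (s(V, G) = -3*V + 5*(-1) = -3*V - 5 = -5 - 3*V)
p(W) = -3 - 3*W
s(7, 20) + p(2*(-1) + 2) = (-5 - 3*7) + (-3 - 3*(2*(-1) + 2)) = (-5 - 21) + (-3 - 3*(-2 + 2)) = -26 + (-3 - 3*0) = -26 + (-3 + 0) = -26 - 3 = -29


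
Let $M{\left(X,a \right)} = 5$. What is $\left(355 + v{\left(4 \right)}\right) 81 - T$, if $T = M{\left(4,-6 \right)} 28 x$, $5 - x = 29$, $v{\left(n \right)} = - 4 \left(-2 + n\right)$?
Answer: $31467$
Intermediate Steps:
$v{\left(n \right)} = 8 - 4 n$
$x = -24$ ($x = 5 - 29 = -24$)
$T = -3360$ ($T = 5 \cdot 28 \left(-24\right) = 140 \left(-24\right) = -3360$)
$\left(355 + v{\left(4 \right)}\right) 81 - T = \left(355 + \left(8 - 16\right)\right) 81 - -3360 = \left(355 + \left(8 - 16\right)\right) 81 + 3360 = \left(355 - 8\right) 81 + 3360 = 347 \cdot 81 + 3360 = 28107 + 3360 = 31467$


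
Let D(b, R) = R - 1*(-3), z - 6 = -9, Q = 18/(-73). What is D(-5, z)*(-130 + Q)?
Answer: 0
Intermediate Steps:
Q = -18/73 (Q = 18*(-1/73) = -18/73 ≈ -0.24658)
z = -3 (z = 6 - 9 = -3)
D(b, R) = 3 + R (D(b, R) = R + 3 = 3 + R)
D(-5, z)*(-130 + Q) = (3 - 3)*(-130 - 18/73) = 0*(-9508/73) = 0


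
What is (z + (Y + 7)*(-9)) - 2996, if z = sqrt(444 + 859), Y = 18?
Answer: -3221 + sqrt(1303) ≈ -3184.9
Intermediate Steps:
z = sqrt(1303) ≈ 36.097
(z + (Y + 7)*(-9)) - 2996 = (sqrt(1303) + (18 + 7)*(-9)) - 2996 = (sqrt(1303) + 25*(-9)) - 2996 = (sqrt(1303) - 225) - 2996 = (-225 + sqrt(1303)) - 2996 = -3221 + sqrt(1303)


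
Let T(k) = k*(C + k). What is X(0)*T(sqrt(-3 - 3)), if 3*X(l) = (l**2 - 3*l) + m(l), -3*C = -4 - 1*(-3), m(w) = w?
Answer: 0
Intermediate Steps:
C = 1/3 (C = -(-4 - 1*(-3))/3 = -(-4 + 3)/3 = -1/3*(-1) = 1/3 ≈ 0.33333)
T(k) = k*(1/3 + k)
X(l) = -2*l/3 + l**2/3 (X(l) = ((l**2 - 3*l) + l)/3 = (l**2 - 2*l)/3 = -2*l/3 + l**2/3)
X(0)*T(sqrt(-3 - 3)) = ((1/3)*0*(-2 + 0))*(sqrt(-3 - 3)*(1/3 + sqrt(-3 - 3))) = ((1/3)*0*(-2))*(sqrt(-6)*(1/3 + sqrt(-6))) = 0*((I*sqrt(6))*(1/3 + I*sqrt(6))) = 0*(I*sqrt(6)*(1/3 + I*sqrt(6))) = 0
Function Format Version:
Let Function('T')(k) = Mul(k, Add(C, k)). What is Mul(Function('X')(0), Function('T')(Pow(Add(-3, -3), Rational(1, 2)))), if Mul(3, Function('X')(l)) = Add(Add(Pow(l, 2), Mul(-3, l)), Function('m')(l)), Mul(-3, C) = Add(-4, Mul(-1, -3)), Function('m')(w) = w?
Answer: 0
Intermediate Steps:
C = Rational(1, 3) (C = Mul(Rational(-1, 3), Add(-4, Mul(-1, -3))) = Mul(Rational(-1, 3), Add(-4, 3)) = Mul(Rational(-1, 3), -1) = Rational(1, 3) ≈ 0.33333)
Function('T')(k) = Mul(k, Add(Rational(1, 3), k))
Function('X')(l) = Add(Mul(Rational(-2, 3), l), Mul(Rational(1, 3), Pow(l, 2))) (Function('X')(l) = Mul(Rational(1, 3), Add(Add(Pow(l, 2), Mul(-3, l)), l)) = Mul(Rational(1, 3), Add(Pow(l, 2), Mul(-2, l))) = Add(Mul(Rational(-2, 3), l), Mul(Rational(1, 3), Pow(l, 2))))
Mul(Function('X')(0), Function('T')(Pow(Add(-3, -3), Rational(1, 2)))) = Mul(Mul(Rational(1, 3), 0, Add(-2, 0)), Mul(Pow(Add(-3, -3), Rational(1, 2)), Add(Rational(1, 3), Pow(Add(-3, -3), Rational(1, 2))))) = Mul(Mul(Rational(1, 3), 0, -2), Mul(Pow(-6, Rational(1, 2)), Add(Rational(1, 3), Pow(-6, Rational(1, 2))))) = Mul(0, Mul(Mul(I, Pow(6, Rational(1, 2))), Add(Rational(1, 3), Mul(I, Pow(6, Rational(1, 2)))))) = Mul(0, Mul(I, Pow(6, Rational(1, 2)), Add(Rational(1, 3), Mul(I, Pow(6, Rational(1, 2)))))) = 0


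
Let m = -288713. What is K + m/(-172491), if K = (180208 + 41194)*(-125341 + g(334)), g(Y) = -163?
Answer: -4792979233061815/172491 ≈ -2.7787e+10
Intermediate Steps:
K = -27786836608 (K = (180208 + 41194)*(-125341 - 163) = 221402*(-125504) = -27786836608)
K + m/(-172491) = -27786836608 - 288713/(-172491) = -27786836608 - 288713*(-1/172491) = -27786836608 + 288713/172491 = -4792979233061815/172491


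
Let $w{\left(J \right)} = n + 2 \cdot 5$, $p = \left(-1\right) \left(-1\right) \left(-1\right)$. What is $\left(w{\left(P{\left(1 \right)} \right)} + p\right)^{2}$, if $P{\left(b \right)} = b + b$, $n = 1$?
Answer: $100$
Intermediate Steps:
$P{\left(b \right)} = 2 b$
$p = -1$ ($p = 1 \left(-1\right) = -1$)
$w{\left(J \right)} = 11$ ($w{\left(J \right)} = 1 + 2 \cdot 5 = 1 + 10 = 11$)
$\left(w{\left(P{\left(1 \right)} \right)} + p\right)^{2} = \left(11 - 1\right)^{2} = 10^{2} = 100$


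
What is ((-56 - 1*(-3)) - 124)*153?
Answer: -27081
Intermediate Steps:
((-56 - 1*(-3)) - 124)*153 = ((-56 + 3) - 124)*153 = (-53 - 124)*153 = -177*153 = -27081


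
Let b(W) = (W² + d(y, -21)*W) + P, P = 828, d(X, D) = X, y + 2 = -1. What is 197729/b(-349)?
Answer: 28247/17668 ≈ 1.5988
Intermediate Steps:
y = -3 (y = -2 - 1 = -3)
b(W) = 828 + W² - 3*W (b(W) = (W² - 3*W) + 828 = 828 + W² - 3*W)
197729/b(-349) = 197729/(828 + (-349)² - 3*(-349)) = 197729/(828 + 121801 + 1047) = 197729/123676 = 197729*(1/123676) = 28247/17668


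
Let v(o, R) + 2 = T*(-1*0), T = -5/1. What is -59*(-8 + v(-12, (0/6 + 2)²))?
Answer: 590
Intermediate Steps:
T = -5 (T = -5*1 = -5)
v(o, R) = -2 (v(o, R) = -2 - (-5)*0 = -2 - 5*0 = -2 + 0 = -2)
-59*(-8 + v(-12, (0/6 + 2)²)) = -59*(-8 - 2) = -59*(-10) = 590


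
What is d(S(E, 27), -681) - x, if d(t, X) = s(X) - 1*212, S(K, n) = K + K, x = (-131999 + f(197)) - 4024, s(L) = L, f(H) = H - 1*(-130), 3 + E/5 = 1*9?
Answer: 134803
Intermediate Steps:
E = 30 (E = -15 + 5*(1*9) = -15 + 5*9 = -15 + 45 = 30)
f(H) = 130 + H (f(H) = H + 130 = 130 + H)
x = -135696 (x = (-131999 + (130 + 197)) - 4024 = (-131999 + 327) - 4024 = -131672 - 4024 = -135696)
S(K, n) = 2*K
d(t, X) = -212 + X (d(t, X) = X - 1*212 = X - 212 = -212 + X)
d(S(E, 27), -681) - x = (-212 - 681) - 1*(-135696) = -893 + 135696 = 134803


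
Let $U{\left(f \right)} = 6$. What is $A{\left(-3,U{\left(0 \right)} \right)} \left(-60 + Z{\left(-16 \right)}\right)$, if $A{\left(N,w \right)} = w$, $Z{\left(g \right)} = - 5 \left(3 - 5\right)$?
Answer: $-300$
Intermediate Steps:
$Z{\left(g \right)} = 10$ ($Z{\left(g \right)} = \left(-5\right) \left(-2\right) = 10$)
$A{\left(-3,U{\left(0 \right)} \right)} \left(-60 + Z{\left(-16 \right)}\right) = 6 \left(-60 + 10\right) = 6 \left(-50\right) = -300$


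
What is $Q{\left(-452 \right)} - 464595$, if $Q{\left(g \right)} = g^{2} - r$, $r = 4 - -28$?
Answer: $-260323$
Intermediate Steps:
$r = 32$ ($r = 4 + 28 = 32$)
$Q{\left(g \right)} = -32 + g^{2}$ ($Q{\left(g \right)} = g^{2} - 32 = -32 + g^{2}$)
$Q{\left(-452 \right)} - 464595 = \left(-32 + \left(-452\right)^{2}\right) - 464595 = \left(-32 + 204304\right) - 464595 = 204272 - 464595 = -260323$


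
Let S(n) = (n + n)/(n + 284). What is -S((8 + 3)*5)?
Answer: -110/339 ≈ -0.32448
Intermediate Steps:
S(n) = 2*n/(284 + n) (S(n) = (2*n)/(284 + n) = 2*n/(284 + n))
-S((8 + 3)*5) = -2*(8 + 3)*5/(284 + (8 + 3)*5) = -2*11*5/(284 + 11*5) = -2*55/(284 + 55) = -2*55/339 = -1*110/339 = -110/339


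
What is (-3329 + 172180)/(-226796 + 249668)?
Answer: 168851/22872 ≈ 7.3824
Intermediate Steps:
(-3329 + 172180)/(-226796 + 249668) = 168851/22872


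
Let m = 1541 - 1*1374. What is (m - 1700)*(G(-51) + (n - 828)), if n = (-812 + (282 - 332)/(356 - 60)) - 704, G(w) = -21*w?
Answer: 288861657/148 ≈ 1.9518e+6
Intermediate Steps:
n = -224393/148 (n = (-812 - 50/296) - 704 = (-812 - 50*1/296) - 704 = (-812 - 25/148) - 704 = -120201/148 - 704 = -224393/148 ≈ -1516.2)
m = 167 (m = 1541 - 1374 = 167)
(m - 1700)*(G(-51) + (n - 828)) = (167 - 1700)*(-21*(-51) + (-224393/148 - 828)) = -1533*(1071 - 346937/148) = -1533*(-188429/148) = 288861657/148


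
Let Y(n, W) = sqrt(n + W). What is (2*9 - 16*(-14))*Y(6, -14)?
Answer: 484*I*sqrt(2) ≈ 684.48*I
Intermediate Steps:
Y(n, W) = sqrt(W + n)
(2*9 - 16*(-14))*Y(6, -14) = (2*9 - 16*(-14))*sqrt(-14 + 6) = (18 + 224)*sqrt(-8) = 242*(2*I*sqrt(2)) = 484*I*sqrt(2)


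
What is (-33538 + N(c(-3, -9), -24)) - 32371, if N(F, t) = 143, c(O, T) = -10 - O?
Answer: -65766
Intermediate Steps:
(-33538 + N(c(-3, -9), -24)) - 32371 = (-33538 + 143) - 32371 = -33395 - 32371 = -65766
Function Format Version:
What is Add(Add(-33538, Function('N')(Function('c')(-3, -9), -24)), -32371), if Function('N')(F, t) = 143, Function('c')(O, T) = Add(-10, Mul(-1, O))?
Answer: -65766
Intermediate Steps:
Add(Add(-33538, Function('N')(Function('c')(-3, -9), -24)), -32371) = Add(Add(-33538, 143), -32371) = Add(-33395, -32371) = -65766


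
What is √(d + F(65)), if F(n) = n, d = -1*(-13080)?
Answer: √13145 ≈ 114.65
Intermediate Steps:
d = 13080
√(d + F(65)) = √(13080 + 65) = √13145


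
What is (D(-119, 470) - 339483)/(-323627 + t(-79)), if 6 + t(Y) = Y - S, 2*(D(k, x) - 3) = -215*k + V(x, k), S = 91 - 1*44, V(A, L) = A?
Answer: 652905/647518 ≈ 1.0083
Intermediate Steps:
S = 47 (S = 91 - 44 = 47)
D(k, x) = 3 + x/2 - 215*k/2 (D(k, x) = 3 + (-215*k + x)/2 = 3 + (x - 215*k)/2 = 3 + (x/2 - 215*k/2) = 3 + x/2 - 215*k/2)
t(Y) = -53 + Y (t(Y) = -6 + (Y - 1*47) = -6 + (Y - 47) = -6 + (-47 + Y) = -53 + Y)
(D(-119, 470) - 339483)/(-323627 + t(-79)) = ((3 + (½)*470 - 215/2*(-119)) - 339483)/(-323627 + (-53 - 79)) = ((3 + 235 + 25585/2) - 339483)/(-323627 - 132) = (26061/2 - 339483)/(-323759) = -652905/2*(-1/323759) = 652905/647518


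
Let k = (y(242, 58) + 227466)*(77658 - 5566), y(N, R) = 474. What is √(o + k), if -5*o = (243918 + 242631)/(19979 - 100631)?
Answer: 3*√8247700830507058635/67210 ≈ 1.2819e+5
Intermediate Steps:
k = 16432650480 (k = (474 + 227466)*(77658 - 5566) = 227940*72092 = 16432650480)
o = 162183/134420 (o = -(243918 + 242631)/(5*(19979 - 100631)) = -486549/(5*(-80652)) = -486549*(-1)/(5*80652) = -⅕*(-162183/26884) = 162183/134420 ≈ 1.2065)
√(o + k) = √(162183/134420 + 16432650480) = √(2208876877683783/134420) = 3*√8247700830507058635/67210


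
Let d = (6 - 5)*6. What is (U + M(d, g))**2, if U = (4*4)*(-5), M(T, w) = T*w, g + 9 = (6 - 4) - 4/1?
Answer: 21316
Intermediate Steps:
d = 6 (d = 1*6 = 6)
g = -11 (g = -9 + ((6 - 4) - 4/1) = -9 + (2 - 4*1) = -9 + (2 - 4) = -9 - 2 = -11)
U = -80 (U = 16*(-5) = -80)
(U + M(d, g))**2 = (-80 + 6*(-11))**2 = (-80 - 66)**2 = (-146)**2 = 21316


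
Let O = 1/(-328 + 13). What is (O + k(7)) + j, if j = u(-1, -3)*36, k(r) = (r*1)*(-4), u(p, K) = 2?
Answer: 13859/315 ≈ 43.997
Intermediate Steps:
k(r) = -4*r (k(r) = r*(-4) = -4*r)
j = 72 (j = 2*36 = 72)
O = -1/315 (O = 1/(-315) = -1/315 ≈ -0.0031746)
(O + k(7)) + j = (-1/315 - 4*7) + 72 = (-1/315 - 28) + 72 = -8821/315 + 72 = 13859/315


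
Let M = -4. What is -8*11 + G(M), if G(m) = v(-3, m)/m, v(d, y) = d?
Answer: -349/4 ≈ -87.250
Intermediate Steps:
G(m) = -3/m
-8*11 + G(M) = -8*11 - 3/(-4) = -88 - 3*(-1/4) = -88 + 3/4 = -349/4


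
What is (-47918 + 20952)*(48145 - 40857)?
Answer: -196528208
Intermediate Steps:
(-47918 + 20952)*(48145 - 40857) = -26966*7288 = -196528208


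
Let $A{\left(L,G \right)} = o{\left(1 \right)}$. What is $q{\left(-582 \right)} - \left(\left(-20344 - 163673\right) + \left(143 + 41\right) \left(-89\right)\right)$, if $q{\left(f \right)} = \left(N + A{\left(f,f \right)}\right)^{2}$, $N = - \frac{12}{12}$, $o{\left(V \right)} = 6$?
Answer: $200418$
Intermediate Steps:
$A{\left(L,G \right)} = 6$
$N = -1$ ($N = \left(-12\right) \frac{1}{12} = -1$)
$q{\left(f \right)} = 25$ ($q{\left(f \right)} = \left(-1 + 6\right)^{2} = 5^{2} = 25$)
$q{\left(-582 \right)} - \left(\left(-20344 - 163673\right) + \left(143 + 41\right) \left(-89\right)\right) = 25 - \left(\left(-20344 - 163673\right) + \left(143 + 41\right) \left(-89\right)\right) = 25 - \left(-184017 + 184 \left(-89\right)\right) = 25 - \left(-184017 - 16376\right) = 25 - -200393 = 25 + 200393 = 200418$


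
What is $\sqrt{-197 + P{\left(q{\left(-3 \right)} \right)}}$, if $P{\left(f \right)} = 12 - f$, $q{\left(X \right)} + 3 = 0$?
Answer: $i \sqrt{182} \approx 13.491 i$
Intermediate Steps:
$q{\left(X \right)} = -3$ ($q{\left(X \right)} = -3 + 0 = -3$)
$\sqrt{-197 + P{\left(q{\left(-3 \right)} \right)}} = \sqrt{-197 + \left(12 - -3\right)} = \sqrt{-197 + \left(12 + 3\right)} = \sqrt{-197 + 15} = \sqrt{-182} = i \sqrt{182}$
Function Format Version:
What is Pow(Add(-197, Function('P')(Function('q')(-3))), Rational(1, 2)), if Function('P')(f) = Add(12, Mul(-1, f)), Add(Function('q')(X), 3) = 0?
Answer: Mul(I, Pow(182, Rational(1, 2))) ≈ Mul(13.491, I)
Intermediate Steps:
Function('q')(X) = -3 (Function('q')(X) = Add(-3, 0) = -3)
Pow(Add(-197, Function('P')(Function('q')(-3))), Rational(1, 2)) = Pow(Add(-197, Add(12, Mul(-1, -3))), Rational(1, 2)) = Pow(Add(-197, Add(12, 3)), Rational(1, 2)) = Pow(Add(-197, 15), Rational(1, 2)) = Pow(-182, Rational(1, 2)) = Mul(I, Pow(182, Rational(1, 2)))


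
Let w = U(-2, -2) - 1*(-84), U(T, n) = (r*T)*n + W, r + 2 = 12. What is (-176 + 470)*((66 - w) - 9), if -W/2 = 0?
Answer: -19698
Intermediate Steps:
W = 0 (W = -2*0 = 0)
r = 10 (r = -2 + 12 = 10)
U(T, n) = 10*T*n (U(T, n) = (10*T)*n + 0 = 10*T*n + 0 = 10*T*n)
w = 124 (w = 10*(-2)*(-2) - 1*(-84) = 40 + 84 = 124)
(-176 + 470)*((66 - w) - 9) = (-176 + 470)*((66 - 1*124) - 9) = 294*((66 - 124) - 9) = 294*(-58 - 9) = 294*(-67) = -19698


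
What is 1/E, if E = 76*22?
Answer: 1/1672 ≈ 0.00059809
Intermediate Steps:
E = 1672
1/E = 1/1672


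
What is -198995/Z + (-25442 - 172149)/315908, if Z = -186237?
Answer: 26065357393/58833758196 ≈ 0.44303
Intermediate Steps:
-198995/Z + (-25442 - 172149)/315908 = -198995/(-186237) + (-25442 - 172149)/315908 = -198995*(-1/186237) - 197591*1/315908 = 198995/186237 - 197591/315908 = 26065357393/58833758196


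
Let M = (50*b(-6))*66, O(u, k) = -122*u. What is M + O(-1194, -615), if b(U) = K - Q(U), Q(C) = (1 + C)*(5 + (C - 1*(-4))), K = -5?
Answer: 178668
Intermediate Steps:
Q(C) = (1 + C)*(9 + C) (Q(C) = (1 + C)*(5 + (C + 4)) = (1 + C)*(5 + (4 + C)) = (1 + C)*(9 + C))
b(U) = -14 - U² - 10*U (b(U) = -5 - (9 + U² + 10*U) = -5 + (-9 - U² - 10*U) = -14 - U² - 10*U)
M = 33000 (M = (50*(-14 - 1*(-6)² - 10*(-6)))*66 = (50*(-14 - 1*36 + 60))*66 = (50*(-14 - 36 + 60))*66 = (50*10)*66 = 500*66 = 33000)
M + O(-1194, -615) = 33000 - 122*(-1194) = 33000 + 145668 = 178668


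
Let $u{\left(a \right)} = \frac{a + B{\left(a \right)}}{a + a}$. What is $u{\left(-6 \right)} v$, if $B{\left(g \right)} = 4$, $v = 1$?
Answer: $\frac{1}{6} \approx 0.16667$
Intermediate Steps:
$u{\left(a \right)} = \frac{4 + a}{2 a}$ ($u{\left(a \right)} = \frac{a + 4}{a + a} = \frac{4 + a}{2 a}$)
$u{\left(-6 \right)} v = \frac{4 - 6}{2 \left(-6\right)} 1 = \frac{1}{2} \left(- \frac{1}{6}\right) \left(-2\right) 1 = \frac{1}{6} \cdot 1 = \frac{1}{6}$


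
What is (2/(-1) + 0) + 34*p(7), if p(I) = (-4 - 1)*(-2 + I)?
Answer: -852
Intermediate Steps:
p(I) = 10 - 5*I (p(I) = -5*(-2 + I) = 10 - 5*I)
(2/(-1) + 0) + 34*p(7) = (2/(-1) + 0) + 34*(10 - 5*7) = (2*(-1) + 0) + 34*(10 - 35) = (-2 + 0) + 34*(-25) = -2 - 850 = -852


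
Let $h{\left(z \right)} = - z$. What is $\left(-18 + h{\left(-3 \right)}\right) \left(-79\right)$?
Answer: $1185$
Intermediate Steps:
$\left(-18 + h{\left(-3 \right)}\right) \left(-79\right) = \left(-18 - -3\right) \left(-79\right) = \left(-18 + 3\right) \left(-79\right) = \left(-15\right) \left(-79\right) = 1185$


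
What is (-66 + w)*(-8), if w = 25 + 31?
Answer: 80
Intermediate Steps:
w = 56
(-66 + w)*(-8) = (-66 + 56)*(-8) = -10*(-8) = 80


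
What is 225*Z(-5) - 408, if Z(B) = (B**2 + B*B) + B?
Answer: 9717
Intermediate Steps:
Z(B) = B + 2*B**2 (Z(B) = (B**2 + B**2) + B = 2*B**2 + B = B + 2*B**2)
225*Z(-5) - 408 = 225*(-5*(1 + 2*(-5))) - 408 = 225*(-5*(1 - 10)) - 408 = 225*(-5*(-9)) - 408 = 225*45 - 408 = 10125 - 408 = 9717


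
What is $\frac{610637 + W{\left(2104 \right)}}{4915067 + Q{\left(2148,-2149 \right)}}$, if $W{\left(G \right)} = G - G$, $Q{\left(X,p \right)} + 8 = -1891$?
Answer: $\frac{610637}{4913168} \approx 0.12429$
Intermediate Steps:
$Q{\left(X,p \right)} = -1899$ ($Q{\left(X,p \right)} = -8 - 1891 = -1899$)
$W{\left(G \right)} = 0$
$\frac{610637 + W{\left(2104 \right)}}{4915067 + Q{\left(2148,-2149 \right)}} = \frac{610637 + 0}{4915067 - 1899} = \frac{610637}{4913168}$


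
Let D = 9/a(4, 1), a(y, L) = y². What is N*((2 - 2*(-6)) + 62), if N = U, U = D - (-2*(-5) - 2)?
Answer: -2261/4 ≈ -565.25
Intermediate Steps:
D = 9/16 (D = 9/(4²) = 9/16 ≈ 0.56250)
U = -119/16 (U = 9/16 - (-2*(-5) - 2) = 9/16 - (10 - 2) = 9/16 - 1*8 = 9/16 - 8 = -119/16 ≈ -7.4375)
N = -119/16 ≈ -7.4375
N*((2 - 2*(-6)) + 62) = -119*((2 - 2*(-6)) + 62)/16 = -119*((2 + 12) + 62)/16 = -119*(14 + 62)/16 = -119/16*76 = -2261/4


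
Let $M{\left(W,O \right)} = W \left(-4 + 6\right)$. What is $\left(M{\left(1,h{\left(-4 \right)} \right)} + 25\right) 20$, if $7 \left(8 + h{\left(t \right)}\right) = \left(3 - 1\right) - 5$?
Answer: $540$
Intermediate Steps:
$h{\left(t \right)} = - \frac{59}{7}$ ($h{\left(t \right)} = -8 + \frac{\left(3 - 1\right) - 5}{7} = -8 + \frac{2 - 5}{7} = -8 + \frac{1}{7} \left(-3\right) = -8 - \frac{3}{7} = - \frac{59}{7}$)
$M{\left(W,O \right)} = 2 W$ ($M{\left(W,O \right)} = W 2 = 2 W$)
$\left(M{\left(1,h{\left(-4 \right)} \right)} + 25\right) 20 = \left(2 \cdot 1 + 25\right) 20 = \left(2 + 25\right) 20 = 27 \cdot 20 = 540$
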